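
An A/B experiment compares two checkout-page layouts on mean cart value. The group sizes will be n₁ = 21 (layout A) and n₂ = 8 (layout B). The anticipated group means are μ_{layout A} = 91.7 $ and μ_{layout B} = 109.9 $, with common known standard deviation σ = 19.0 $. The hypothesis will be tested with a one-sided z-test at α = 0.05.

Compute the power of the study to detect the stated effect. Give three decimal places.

Power ≈ 0.746

Standardized effect: d = |μ_{layout A} − μ_{layout B}| / σ = |91.7 − 109.9| / 19.0 = 0.9579
Noncentrality parameter: δ = d / √(1/n₁ + 1/n₂) = 0.9579 / √(1/21 + 1/8) = 2.3055
One-sided α = 0.05 → critical value z_{0.05} = 1.645.
Power = P(Z > 1.645 − δ) = Φ(0.661) = 0.7456.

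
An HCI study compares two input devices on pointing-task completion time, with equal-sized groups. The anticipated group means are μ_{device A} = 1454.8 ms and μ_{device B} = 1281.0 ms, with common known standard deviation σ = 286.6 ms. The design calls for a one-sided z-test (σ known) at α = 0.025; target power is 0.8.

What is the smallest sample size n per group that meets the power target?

n = 43 per group

Standardized effect: d = |μ_{device A} − μ_{device B}| / σ = |1454.8 − 1281.0| / 286.6 = 0.6064
Set Φ(δ − 1.960) = 0.8; then δ − 1.960 = Φ⁻¹(0.8) = 0.842, giving δ = 2.802.
δ = d·√(n/2) ⇒ n = 2(δ/d)² = 2 × (2.802 / 0.6064)² = 42.69.
Round up to the next whole unit.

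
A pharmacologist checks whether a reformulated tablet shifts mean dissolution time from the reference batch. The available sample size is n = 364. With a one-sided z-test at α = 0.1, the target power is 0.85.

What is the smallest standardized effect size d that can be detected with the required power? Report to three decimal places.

Required noncentrality: δ = z_{0.1} + z_{0.15} = 1.282 + 1.036 = 2.318.
δ = d·√n ⇒ d = δ/√n = 2.318/√364 = 0.1215.

d ≈ 0.121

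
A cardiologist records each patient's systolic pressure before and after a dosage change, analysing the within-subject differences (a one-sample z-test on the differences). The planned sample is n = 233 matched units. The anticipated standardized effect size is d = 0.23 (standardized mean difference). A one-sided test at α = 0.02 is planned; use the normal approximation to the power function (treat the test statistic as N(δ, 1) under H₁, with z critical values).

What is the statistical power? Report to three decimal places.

Noncentrality parameter: δ = d·√n = 0.23 × √233 = 3.5108
Critical value for a one-sided test at α = 0.02: z_α = 2.054.
Power = Φ(δ − 2.054) = Φ(1.457) = 0.9274.

Power ≈ 0.927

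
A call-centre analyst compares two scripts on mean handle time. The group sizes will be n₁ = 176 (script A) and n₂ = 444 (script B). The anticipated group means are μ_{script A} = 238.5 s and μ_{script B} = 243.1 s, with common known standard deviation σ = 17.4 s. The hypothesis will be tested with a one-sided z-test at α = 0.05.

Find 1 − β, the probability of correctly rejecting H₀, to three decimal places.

Standardized effect: d = |μ_{script A} − μ_{script B}| / σ = |238.5 − 243.1| / 17.4 = 0.2644
Noncentrality parameter: δ = d / √(1/n₁ + 1/n₂) = 0.2644 / √(1/176 + 1/444) = 2.9680
Critical value for a one-sided test at α = 0.05: z_α = 1.645.
Power = Φ(δ − 1.645) = Φ(1.323) = 0.9071.

Power ≈ 0.907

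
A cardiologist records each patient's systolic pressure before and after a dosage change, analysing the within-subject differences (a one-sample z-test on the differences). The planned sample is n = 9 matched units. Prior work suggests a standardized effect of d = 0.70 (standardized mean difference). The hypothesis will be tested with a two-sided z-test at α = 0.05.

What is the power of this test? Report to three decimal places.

Power ≈ 0.556

Noncentrality parameter: δ = d·√n = 0.70 × √9 = 2.1000
Two-sided α = 0.05 → critical value z_{0.025} = 1.960.
Power = Φ(δ − 1.960) + Φ(−δ − 1.960) = Φ(0.140) + Φ(-4.060) = 0.5557 + 0.0000 = 0.5557.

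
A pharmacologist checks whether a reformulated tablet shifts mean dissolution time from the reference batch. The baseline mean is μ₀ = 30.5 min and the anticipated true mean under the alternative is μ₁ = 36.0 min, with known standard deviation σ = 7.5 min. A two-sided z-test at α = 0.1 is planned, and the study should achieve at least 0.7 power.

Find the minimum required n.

Standardized effect: d = |μ₁ − μ₀| / σ = |36.0 − 30.5| / 7.5 = 0.7333
Set Φ(δ − 1.645) = 0.7; then δ − 1.645 = Φ⁻¹(0.7) = 0.524, giving δ = 2.169.
(For δ > 0 the lower-tail rejection region contributes negligibly to power, so the one-term inversion is standard.)
δ = d·√n ⇒ n = (δ/d)² = (2.169 / 0.7333)² = 8.75.
Rounding up, n = 9.

n = 9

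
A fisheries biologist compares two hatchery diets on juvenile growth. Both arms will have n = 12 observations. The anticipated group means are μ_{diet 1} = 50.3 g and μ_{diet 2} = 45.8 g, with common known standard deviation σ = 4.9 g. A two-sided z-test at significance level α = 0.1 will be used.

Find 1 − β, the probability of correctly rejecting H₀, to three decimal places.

Power ≈ 0.727

Standardized effect: d = |μ_{diet 1} − μ_{diet 2}| / σ = |50.3 − 45.8| / 4.9 = 0.9184
Noncentrality parameter: δ = d·√(n/2) = 0.9184 × √(12/2) = 2.2495
Two-sided α = 0.1 → critical value z_{0.05} = 1.645.
Power = Φ(δ − 1.645) + Φ(−δ − 1.645) = Φ(0.605) + Φ(-3.894) = 0.7273 + 0.0000 = 0.7274.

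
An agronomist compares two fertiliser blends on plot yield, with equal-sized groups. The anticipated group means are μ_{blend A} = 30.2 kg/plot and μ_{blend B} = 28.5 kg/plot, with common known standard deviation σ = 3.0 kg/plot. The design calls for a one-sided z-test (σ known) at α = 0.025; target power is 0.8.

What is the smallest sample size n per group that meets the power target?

n = 49 per group

Standardized effect: d = |μ_{blend A} − μ_{blend B}| / σ = |30.2 − 28.5| / 3.0 = 0.5667
Set Φ(δ − 1.960) = 0.8; then δ − 1.960 = Φ⁻¹(0.8) = 0.842, giving δ = 2.802.
δ = d·√(n/2) ⇒ n = 2(δ/d)² = 2 × (2.802 / 0.5667)² = 48.89.
Round up to the next whole unit.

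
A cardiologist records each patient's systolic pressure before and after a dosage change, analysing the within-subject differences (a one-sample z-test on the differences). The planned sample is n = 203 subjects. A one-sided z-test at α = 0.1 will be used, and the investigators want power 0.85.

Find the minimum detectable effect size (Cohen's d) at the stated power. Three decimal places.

d ≈ 0.163

Need Φ(δ − 1.282) = 0.85, so δ = 1.282 + 1.036 = 2.318.
δ = d·√n ⇒ d = δ/√n = 2.318/√203 = 0.1627.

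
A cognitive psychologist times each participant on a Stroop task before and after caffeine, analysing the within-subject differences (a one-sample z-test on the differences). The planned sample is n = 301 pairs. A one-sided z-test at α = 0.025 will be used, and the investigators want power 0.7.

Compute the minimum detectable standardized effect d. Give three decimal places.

Need Φ(δ − 1.960) = 0.7, so δ = 1.960 + 0.524 = 2.484.
δ = d·√n ⇒ d = δ/√n = 2.484/√301 = 0.1432.

d ≈ 0.143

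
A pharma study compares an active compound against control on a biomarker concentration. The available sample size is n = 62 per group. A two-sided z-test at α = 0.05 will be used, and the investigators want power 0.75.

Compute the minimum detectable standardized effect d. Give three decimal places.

Need Φ(δ − 1.960) = 0.75, so δ = 1.960 + 0.674 = 2.634.
(Lower-tail contribution to power is negligible for δ > 0.)
δ = d·√(n/2) ⇒ d = δ/√(n/2) = 2.634/√(62/2) = 0.4732.

d ≈ 0.473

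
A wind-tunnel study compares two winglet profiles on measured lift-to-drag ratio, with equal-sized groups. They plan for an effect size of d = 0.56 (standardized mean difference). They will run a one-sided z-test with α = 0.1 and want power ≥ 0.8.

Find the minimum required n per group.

Set Φ(δ − 1.282) = 0.8; then δ − 1.282 = Φ⁻¹(0.8) = 0.842, giving δ = 2.123.
δ = d·√(n/2) ⇒ n = 2(δ/d)² = 2 × (2.123 / 0.56)² = 28.75.
Round up to the next whole unit.

n = 29 per group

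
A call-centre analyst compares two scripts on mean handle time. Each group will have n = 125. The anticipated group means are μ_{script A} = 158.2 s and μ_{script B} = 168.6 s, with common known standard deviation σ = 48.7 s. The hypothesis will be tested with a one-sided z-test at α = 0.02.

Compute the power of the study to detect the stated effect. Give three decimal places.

Standardized effect: d = |μ_{script A} − μ_{script B}| / σ = |158.2 − 168.6| / 48.7 = 0.2136
Noncentrality parameter: δ = d·√(n/2) = 0.2136 × √(125/2) = 1.6883
Critical value for a one-sided test at α = 0.02: z_α = 2.054.
Power = P(Z > 2.054 − δ) = Φ(-0.365) = 0.3574.

Power ≈ 0.357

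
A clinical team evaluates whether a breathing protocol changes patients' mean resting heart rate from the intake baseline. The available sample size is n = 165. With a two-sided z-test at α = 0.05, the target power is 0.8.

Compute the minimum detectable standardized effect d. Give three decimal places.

Need Φ(δ − 1.960) = 0.8, so δ = 1.960 + 0.842 = 2.802.
(The second rejection-region term Φ(−δ − z_{α/2}) is negligible and dropped.)
δ = d·√n ⇒ d = δ/√n = 2.802/√165 = 0.2181.

d ≈ 0.218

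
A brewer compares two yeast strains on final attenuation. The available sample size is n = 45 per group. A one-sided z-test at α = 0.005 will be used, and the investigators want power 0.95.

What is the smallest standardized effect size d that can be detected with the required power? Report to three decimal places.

Need Φ(δ − 2.576) = 0.95, so δ = 2.576 + 1.645 = 4.221.
δ = d·√(n/2) ⇒ d = δ/√(n/2) = 4.221/√(45/2) = 0.8898.

d ≈ 0.890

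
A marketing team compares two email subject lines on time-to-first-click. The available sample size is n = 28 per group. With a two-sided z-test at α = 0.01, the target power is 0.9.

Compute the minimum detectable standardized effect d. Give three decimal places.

d ≈ 1.031

Need Φ(δ − 2.576) = 0.9, so δ = 2.576 + 1.282 = 3.857.
(Lower-tail contribution to power is negligible for δ > 0.)
δ = d·√(n/2) ⇒ d = δ/√(n/2) = 3.857/√(28/2) = 1.0309.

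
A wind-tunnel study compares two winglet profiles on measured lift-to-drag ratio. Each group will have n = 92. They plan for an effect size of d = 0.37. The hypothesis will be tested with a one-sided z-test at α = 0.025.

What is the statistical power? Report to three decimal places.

Noncentrality parameter: λ = d·√(n/2) = 0.37 × √(92/2) = 2.5095
One-sided α = 0.025 → critical value z_{0.025} = 1.960.
Power = Φ(λ − 1.960) = Φ(0.549) = 0.7087.

Power ≈ 0.709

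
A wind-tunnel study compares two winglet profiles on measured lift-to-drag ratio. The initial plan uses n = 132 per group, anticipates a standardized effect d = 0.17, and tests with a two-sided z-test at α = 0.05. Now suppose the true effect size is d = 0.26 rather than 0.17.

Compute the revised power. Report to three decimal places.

Power ≈ 0.561

With d = 0.26: δ = d·√(n/2) = 0.26 × √(132/2) = 2.1122. Critical value z_{0.025} = 1.960.
Revised power = Φ(δ − 1.960) + Φ(−δ − 1.960) = Φ(0.152) + Φ(-4.072) = 0.5605 + 0.0000 = 0.5605.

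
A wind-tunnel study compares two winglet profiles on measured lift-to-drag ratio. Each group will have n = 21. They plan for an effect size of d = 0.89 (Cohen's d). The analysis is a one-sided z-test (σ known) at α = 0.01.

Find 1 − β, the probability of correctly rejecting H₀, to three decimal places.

Noncentrality parameter: δ = d·√(n/2) = 0.89 × √(21/2) = 2.8839
One-sided α = 0.01 → critical value z_{0.01} = 2.326.
Power = P(Z > 2.326 − δ) = Φ(0.558) = 0.7114.

Power ≈ 0.711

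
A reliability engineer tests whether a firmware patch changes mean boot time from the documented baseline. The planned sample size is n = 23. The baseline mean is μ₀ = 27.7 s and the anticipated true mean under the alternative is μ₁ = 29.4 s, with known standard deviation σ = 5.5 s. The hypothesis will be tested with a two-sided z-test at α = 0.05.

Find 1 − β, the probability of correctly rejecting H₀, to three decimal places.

Power ≈ 0.317

Standardized effect: d = |μ₁ − μ₀| / σ = |29.4 − 27.7| / 5.5 = 0.3091
Noncentrality parameter: δ = d·√n = 0.3091 × √23 = 1.4823
Two-sided α = 0.05 → critical value z_{0.025} = 1.960.
Power = Φ(δ − 1.960) + Φ(−δ − 1.960) = Φ(-0.478) + Φ(-3.442) = 0.3165 + 0.0003 = 0.3168.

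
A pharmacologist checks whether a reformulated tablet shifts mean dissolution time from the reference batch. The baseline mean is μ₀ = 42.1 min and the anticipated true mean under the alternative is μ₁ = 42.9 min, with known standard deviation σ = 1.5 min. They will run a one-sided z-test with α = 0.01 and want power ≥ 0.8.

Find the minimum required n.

Standardized effect: d = |μ₁ − μ₀| / σ = |42.9 − 42.1| / 1.5 = 0.5333
For power 0.8 need Φ(δ − z_{0.01}) = 0.8, so δ = z_{0.01} + z_{0.20} = 2.326 + 0.842 = 3.168.
δ = d·√n ⇒ n = (δ/d)² = (3.168 / 0.5333)² = 35.28.
Rounding up, n = 36.

n = 36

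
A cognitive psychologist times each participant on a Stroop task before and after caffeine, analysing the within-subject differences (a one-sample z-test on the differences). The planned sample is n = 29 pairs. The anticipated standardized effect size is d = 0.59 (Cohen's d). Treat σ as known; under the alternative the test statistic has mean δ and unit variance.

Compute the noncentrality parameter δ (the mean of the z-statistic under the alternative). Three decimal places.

The noncentrality parameter scales effect size by the design's sample-size factor: δ = d·√n = 0.59 × √29 = 3.1772

δ ≈ 3.177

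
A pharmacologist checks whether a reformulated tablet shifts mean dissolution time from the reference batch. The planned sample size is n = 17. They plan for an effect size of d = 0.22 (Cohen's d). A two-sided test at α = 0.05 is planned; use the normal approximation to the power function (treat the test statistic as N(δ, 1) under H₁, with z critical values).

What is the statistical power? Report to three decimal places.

Power ≈ 0.148

Noncentrality parameter: λ = d·√n = 0.22 × √17 = 0.9071
Critical value for a two-sided test at α = 0.05: z_{α/2} = 1.960.
Power = Φ(λ − 1.960) + Φ(−λ − 1.960) = Φ(-1.053) + Φ(-2.867) = 0.1462 + 0.0021 = 0.1483.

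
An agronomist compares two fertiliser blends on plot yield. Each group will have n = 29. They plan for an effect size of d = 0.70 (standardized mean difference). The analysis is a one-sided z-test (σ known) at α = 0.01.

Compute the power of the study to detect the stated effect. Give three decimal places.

Noncentrality parameter: δ = d·√(n/2) = 0.70 × √(29/2) = 2.6655
One-sided α = 0.01 → critical value z_{0.01} = 2.326.
Power = Φ(δ − 2.326) = Φ(0.339) = 0.6328.

Power ≈ 0.633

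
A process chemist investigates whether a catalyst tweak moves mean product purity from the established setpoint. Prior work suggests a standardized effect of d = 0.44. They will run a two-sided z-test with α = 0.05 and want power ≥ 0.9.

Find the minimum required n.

Set Φ(δ − 1.960) = 0.9; then δ − 1.960 = Φ⁻¹(0.9) = 1.282, giving δ = 3.242.
(The Φ(−δ − z_{α/2}) term is vanishingly small for δ > 0 and is dropped in the standard sample-size formula.)
δ = d·√n ⇒ n = (δ/d)² = (3.242 / 0.44)² = 54.27.
Rounding up, n = 55.

n = 55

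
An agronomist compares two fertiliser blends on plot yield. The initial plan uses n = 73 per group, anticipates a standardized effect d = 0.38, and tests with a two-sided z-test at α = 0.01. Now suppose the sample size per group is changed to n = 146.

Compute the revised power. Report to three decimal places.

With n = 146 per group: δ = d·√(n/2) = 0.38 × √(146/2) = 3.2467. Critical value z_{0.005} = 2.576.
Revised power = Φ(δ − 2.576) + Φ(−δ − 2.576) = Φ(0.671) + Φ(-5.823) = 0.7489 + 0.0000 = 0.7489.

Power ≈ 0.749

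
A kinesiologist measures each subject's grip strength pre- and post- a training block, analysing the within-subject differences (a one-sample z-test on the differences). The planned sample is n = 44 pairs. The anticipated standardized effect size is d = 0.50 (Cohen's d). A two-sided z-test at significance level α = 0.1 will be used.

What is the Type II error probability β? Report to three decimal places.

Noncentrality parameter: δ = d·√n = 0.50 × √44 = 3.3166
Critical value for a two-sided test at α = 0.1: z_{α/2} = 1.645.
Power = Φ(δ − 1.645) + Φ(−δ − 1.645) = Φ(1.672) + Φ(-4.961) = 0.9527 + 0.0000 = 0.9527.
Type II error: β = 1 − power = 1 − 0.9527 = 0.0473.

β ≈ 0.047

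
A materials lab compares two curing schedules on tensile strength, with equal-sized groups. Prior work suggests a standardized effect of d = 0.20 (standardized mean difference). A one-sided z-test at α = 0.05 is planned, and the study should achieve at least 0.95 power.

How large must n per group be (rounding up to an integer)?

n = 542 per group

Set Φ(δ − 1.645) = 0.95; then δ − 1.645 = Φ⁻¹(0.95) = 1.645, giving δ = 3.290.
δ = d·√(n/2) ⇒ n = 2(δ/d)² = 2 × (3.290 / 0.20)² = 541.11.
Rounding up, n = 542 per group.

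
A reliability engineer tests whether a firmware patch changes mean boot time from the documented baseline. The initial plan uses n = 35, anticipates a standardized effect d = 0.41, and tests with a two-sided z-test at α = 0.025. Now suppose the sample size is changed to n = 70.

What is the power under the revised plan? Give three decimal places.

With n = 70: δ = d·√n = 0.41 × √70 = 3.4303. Critical value z_{0.0125} = 2.241.
Revised power = Φ(δ − 2.241) + Φ(−δ − 2.241) = Φ(1.189) + Φ(-5.672) = 0.8828 + 0.0000 = 0.8828.

Power ≈ 0.883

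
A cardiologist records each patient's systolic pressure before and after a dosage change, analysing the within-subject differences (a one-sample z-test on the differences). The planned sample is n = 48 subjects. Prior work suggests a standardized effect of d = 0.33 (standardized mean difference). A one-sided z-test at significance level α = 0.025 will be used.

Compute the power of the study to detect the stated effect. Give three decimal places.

Power ≈ 0.628

Noncentrality parameter: δ = d·√n = 0.33 × √48 = 2.2863
One-sided α = 0.025 → critical value z_{0.025} = 1.960.
Power = P(Z > 1.960 − δ) = Φ(0.326) = 0.6279.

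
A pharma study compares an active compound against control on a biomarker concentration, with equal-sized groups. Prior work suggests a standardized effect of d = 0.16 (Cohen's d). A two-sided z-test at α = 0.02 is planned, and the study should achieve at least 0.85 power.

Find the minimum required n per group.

For power 0.85 need Φ(δ − z_{0.01}) = 0.85, so δ = z_{0.01} + z_{0.15} = 2.326 + 1.036 = 3.363.
(Ignoring the negligible lower-tail rejection probability gives the usual closed-form inversion.)
δ = d·√(n/2) ⇒ n = 2(δ/d)² = 2 × (3.363 / 0.16)² = 883.46.
Rounding up, n = 884 per group.

n = 884 per group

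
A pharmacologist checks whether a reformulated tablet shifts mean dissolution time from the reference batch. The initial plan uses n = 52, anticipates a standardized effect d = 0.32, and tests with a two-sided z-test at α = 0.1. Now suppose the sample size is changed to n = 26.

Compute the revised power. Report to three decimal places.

With n = 26: δ = d·√n = 0.32 × √26 = 1.6317. Critical value z_{0.05} = 1.645.
Revised power = Φ(δ − 1.645) + Φ(−δ − 1.645) = Φ(-0.013) + Φ(-3.277) = 0.4947 + 0.0005 = 0.4953.

Power ≈ 0.495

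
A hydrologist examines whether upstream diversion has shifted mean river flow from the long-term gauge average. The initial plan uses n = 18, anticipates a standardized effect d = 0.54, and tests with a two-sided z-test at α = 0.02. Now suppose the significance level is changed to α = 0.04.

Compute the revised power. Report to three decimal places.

δ = d·√n = 0.54 × √18 = 2.2910 (unchanged). New critical value: z_{0.02} = 2.054.
Revised power = Φ(δ − 2.054) + Φ(−δ − 2.054) = Φ(0.237) + Φ(-4.345) = 0.5938 + 0.0000 = 0.5938.

Power ≈ 0.594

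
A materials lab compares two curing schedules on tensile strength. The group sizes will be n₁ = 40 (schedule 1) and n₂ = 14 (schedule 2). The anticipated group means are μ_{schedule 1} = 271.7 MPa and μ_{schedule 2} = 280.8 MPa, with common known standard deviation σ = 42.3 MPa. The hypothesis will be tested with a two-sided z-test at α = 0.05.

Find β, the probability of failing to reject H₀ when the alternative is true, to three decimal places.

β ≈ 0.893

Standardized effect: d = |μ_{schedule 1} − μ_{schedule 2}| / σ = |271.7 − 280.8| / 42.3 = 0.2151
Noncentrality parameter: δ = d / √(1/n₁ + 1/n₂) = 0.2151 / √(1/40 + 1/14) = 0.6928
Two-sided α = 0.05 → critical value z_{0.025} = 1.960.
Power = Φ(δ − 1.960) + Φ(−δ − 1.960) = Φ(-1.267) + Φ(-2.653) = 0.1025 + 0.0040 = 0.1065.
Type II error: β = 1 − power = 1 − 0.1065 = 0.8935.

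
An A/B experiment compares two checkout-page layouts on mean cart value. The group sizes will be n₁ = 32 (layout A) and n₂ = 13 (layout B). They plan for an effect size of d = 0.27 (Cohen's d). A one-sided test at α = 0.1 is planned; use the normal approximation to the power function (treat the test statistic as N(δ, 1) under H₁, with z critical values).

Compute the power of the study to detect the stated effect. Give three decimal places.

Power ≈ 0.323

Noncentrality parameter: δ = d / √(1/n₁ + 1/n₂) = 0.27 / √(1/32 + 1/13) = 0.8209
One-sided α = 0.1 → critical value z_{0.1} = 1.282.
Power = P(Z > 1.282 − δ) = Φ(-0.461) = 0.3225.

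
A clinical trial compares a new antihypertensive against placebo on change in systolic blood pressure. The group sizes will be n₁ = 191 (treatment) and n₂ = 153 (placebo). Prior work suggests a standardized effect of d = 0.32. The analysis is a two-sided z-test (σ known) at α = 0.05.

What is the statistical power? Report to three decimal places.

Noncentrality parameter: δ = d / √(1/n₁ + 1/n₂) = 0.32 / √(1/191 + 1/153) = 2.9494
Critical value for a two-sided test at α = 0.05: z_{α/2} = 1.960.
Power = Φ(δ − 1.960) + Φ(−δ − 1.960) = Φ(0.989) + Φ(-4.909) = 0.8388 + 0.0000 = 0.8388.

Power ≈ 0.839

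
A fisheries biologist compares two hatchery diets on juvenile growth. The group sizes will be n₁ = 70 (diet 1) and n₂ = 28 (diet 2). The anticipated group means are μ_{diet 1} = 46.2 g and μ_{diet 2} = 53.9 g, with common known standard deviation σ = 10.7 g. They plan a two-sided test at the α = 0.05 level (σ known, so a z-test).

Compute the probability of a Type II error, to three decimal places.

β ≈ 0.104

Standardized effect: d = |μ_{diet 1} − μ_{diet 2}| / σ = |46.2 − 53.9| / 10.7 = 0.7196
Noncentrality parameter: δ = d / √(1/n₁ + 1/n₂) = 0.7196 / √(1/70 + 1/28) = 3.2183
Critical value for a two-sided test at α = 0.05: z_{α/2} = 1.960.
Power = Φ(δ − 1.960) + Φ(−δ − 1.960) = Φ(1.258) + Φ(-5.178) = 0.8959 + 0.0000 = 0.8959.
Type II error: β = 1 − power = 1 − 0.8959 = 0.1041.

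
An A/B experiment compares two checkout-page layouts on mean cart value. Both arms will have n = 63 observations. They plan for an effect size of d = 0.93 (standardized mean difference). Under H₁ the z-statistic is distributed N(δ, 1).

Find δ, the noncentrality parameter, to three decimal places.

δ ≈ 5.220

δ = d·√(n/2) = 0.93 × √(63/2) = 5.2196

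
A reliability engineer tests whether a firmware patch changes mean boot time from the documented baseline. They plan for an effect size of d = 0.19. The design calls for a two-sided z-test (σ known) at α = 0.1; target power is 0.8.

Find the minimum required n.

Set Φ(δ − 1.645) = 0.8; then δ − 1.645 = Φ⁻¹(0.8) = 0.842, giving δ = 2.486.
(Ignoring the negligible lower-tail rejection probability gives the usual closed-form inversion.)
δ = d·√n ⇒ n = (δ/d)² = (2.486 / 0.19)² = 171.26.
Round up to the next whole unit.

n = 172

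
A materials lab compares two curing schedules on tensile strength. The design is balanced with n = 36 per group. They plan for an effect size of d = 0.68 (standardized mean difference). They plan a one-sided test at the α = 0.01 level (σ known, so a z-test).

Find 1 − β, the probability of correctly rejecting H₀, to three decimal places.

Noncentrality parameter: δ = d·√(n/2) = 0.68 × √(36/2) = 2.8850
One-sided α = 0.01 → critical value z_{0.01} = 2.326.
Power = P(Z > 2.326 − δ) = Φ(0.559) = 0.7118.

Power ≈ 0.712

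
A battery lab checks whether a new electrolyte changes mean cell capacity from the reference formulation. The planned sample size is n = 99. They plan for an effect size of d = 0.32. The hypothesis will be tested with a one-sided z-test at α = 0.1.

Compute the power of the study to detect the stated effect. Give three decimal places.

Noncentrality parameter: δ = d·√n = 0.32 × √99 = 3.1840
Critical value for a one-sided test at α = 0.1: z_α = 1.282.
Power = Φ(δ − 1.282) = Φ(1.902) = 0.9714.

Power ≈ 0.971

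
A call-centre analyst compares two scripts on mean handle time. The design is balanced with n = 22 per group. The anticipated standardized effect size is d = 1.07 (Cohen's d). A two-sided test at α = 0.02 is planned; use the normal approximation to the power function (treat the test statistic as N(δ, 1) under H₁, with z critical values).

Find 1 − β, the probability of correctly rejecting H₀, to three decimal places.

Noncentrality parameter: δ = d·√(n/2) = 1.07 × √(22/2) = 3.5488
Two-sided α = 0.02 → critical value z_{0.01} = 2.326.
Power = Φ(δ − 2.326) + Φ(−δ − 2.326) = Φ(1.222) + Φ(-5.875) = 0.8892 + 0.0000 = 0.8892.

Power ≈ 0.889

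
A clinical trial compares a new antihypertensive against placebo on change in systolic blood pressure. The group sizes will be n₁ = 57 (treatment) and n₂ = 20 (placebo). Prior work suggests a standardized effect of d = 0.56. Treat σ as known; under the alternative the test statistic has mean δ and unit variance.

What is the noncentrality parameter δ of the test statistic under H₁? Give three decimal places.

δ = d / √(1/n₁ + 1/n₂) = 0.56 / √(1/57 + 1/20) = 2.1547

δ ≈ 2.155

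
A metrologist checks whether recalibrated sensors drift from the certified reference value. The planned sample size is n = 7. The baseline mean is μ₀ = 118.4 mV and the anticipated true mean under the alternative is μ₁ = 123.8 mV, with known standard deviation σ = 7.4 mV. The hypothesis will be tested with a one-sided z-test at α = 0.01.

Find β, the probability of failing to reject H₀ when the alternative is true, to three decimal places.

Standardized effect: d = |μ₁ − μ₀| / σ = |123.8 − 118.4| / 7.4 = 0.7297
Noncentrality parameter: δ = d·√n = 0.7297 × √7 = 1.9307
Critical value for a one-sided test at α = 0.01: z_α = 2.326.
Power = Φ(δ − 2.326) = Φ(-0.396) = 0.3462.
Type II error: β = 1 − power = 1 − 0.3462 = 0.6538.

β ≈ 0.654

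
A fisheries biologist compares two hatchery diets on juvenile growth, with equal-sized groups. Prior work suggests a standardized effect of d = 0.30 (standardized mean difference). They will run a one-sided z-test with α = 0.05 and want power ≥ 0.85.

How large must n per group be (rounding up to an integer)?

n = 160 per group

Set Φ(δ − 1.645) = 0.85; then δ − 1.645 = Φ⁻¹(0.85) = 1.036, giving δ = 2.681.
δ = d·√(n/2) ⇒ n = 2(δ/d)² = 2 × (2.681 / 0.30)² = 159.76.
Round up to the next whole unit.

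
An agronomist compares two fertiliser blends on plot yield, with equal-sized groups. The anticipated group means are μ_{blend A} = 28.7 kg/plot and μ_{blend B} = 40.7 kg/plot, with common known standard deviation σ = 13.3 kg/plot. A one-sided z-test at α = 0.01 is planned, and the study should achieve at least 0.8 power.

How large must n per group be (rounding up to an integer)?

Standardized effect: d = |μ_{blend A} − μ_{blend B}| / σ = |28.7 − 40.7| / 13.3 = 0.9023
For power 0.8 need Φ(δ − z_{0.01}) = 0.8, so δ = z_{0.01} + z_{0.20} = 2.326 + 0.842 = 3.168.
δ = d·√(n/2) ⇒ n = 2(δ/d)² = 2 × (3.168 / 0.9023)² = 24.66.
Rounding up, n = 25 per group.

n = 25 per group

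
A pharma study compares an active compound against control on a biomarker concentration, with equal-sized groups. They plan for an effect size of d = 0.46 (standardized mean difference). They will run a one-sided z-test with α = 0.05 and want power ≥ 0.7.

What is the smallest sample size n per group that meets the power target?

n = 45 per group

Set Φ(δ − 1.645) = 0.7; then δ − 1.645 = Φ⁻¹(0.7) = 0.524, giving δ = 2.169.
δ = d·√(n/2) ⇒ n = 2(δ/d)² = 2 × (2.169 / 0.46)² = 44.48.
Round up to the next whole unit.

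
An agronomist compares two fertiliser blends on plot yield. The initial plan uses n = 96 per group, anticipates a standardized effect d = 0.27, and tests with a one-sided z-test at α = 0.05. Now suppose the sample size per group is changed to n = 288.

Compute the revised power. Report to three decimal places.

With n = 288 per group: δ = d·√(n/2) = 0.27 × √(288/2) = 3.2400. Critical value z_{0.05} = 1.645.
Revised power = P(Z > 1.645 − δ) = Φ(1.595) = 0.9447.

Power ≈ 0.945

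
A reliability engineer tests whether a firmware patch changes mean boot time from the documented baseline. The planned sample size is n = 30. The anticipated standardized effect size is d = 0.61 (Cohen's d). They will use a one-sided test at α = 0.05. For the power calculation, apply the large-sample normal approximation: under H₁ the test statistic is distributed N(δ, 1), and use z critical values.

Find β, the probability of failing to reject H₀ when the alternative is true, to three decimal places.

β ≈ 0.045

Noncentrality parameter: δ = d·√n = 0.61 × √30 = 3.3411
Critical value for a one-sided test at α = 0.05: z_α = 1.645.
Power = P(Z > 1.645 − δ) = Φ(1.696) = 0.9551.
Type II error: β = 1 − power = 1 − 0.9551 = 0.0449.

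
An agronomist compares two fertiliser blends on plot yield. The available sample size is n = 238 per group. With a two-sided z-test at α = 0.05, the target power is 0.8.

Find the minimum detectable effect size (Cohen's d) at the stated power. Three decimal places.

Required noncentrality: δ = z_{0.025} + z_{0.20} = 1.960 + 0.842 = 2.802.
(Lower-tail contribution to power is negligible for δ > 0.)
δ = d·√(n/2) ⇒ d = δ/√(n/2) = 2.802/√(238/2) = 0.2568.

d ≈ 0.257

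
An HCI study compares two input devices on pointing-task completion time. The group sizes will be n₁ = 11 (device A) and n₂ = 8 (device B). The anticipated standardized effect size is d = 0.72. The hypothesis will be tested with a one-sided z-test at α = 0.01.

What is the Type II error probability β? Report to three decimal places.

β ≈ 0.781

Noncentrality parameter: δ = d / √(1/n₁ + 1/n₂) = 0.72 / √(1/11 + 1/8) = 1.5495
Critical value for a one-sided test at α = 0.01: z_α = 2.326.
Power = Φ(δ − 2.326) = Φ(-0.777) = 0.2186.
Type II error: β = 1 − power = 1 − 0.2186 = 0.7814.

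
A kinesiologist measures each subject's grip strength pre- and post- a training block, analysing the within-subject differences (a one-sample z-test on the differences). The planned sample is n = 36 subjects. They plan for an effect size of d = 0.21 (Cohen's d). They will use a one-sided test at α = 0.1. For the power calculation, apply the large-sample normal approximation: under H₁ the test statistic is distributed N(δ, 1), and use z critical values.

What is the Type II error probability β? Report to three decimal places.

Noncentrality parameter: δ = d·√n = 0.21 × √36 = 1.2600
Critical value for a one-sided test at α = 0.1: z_α = 1.282.
Power = P(Z > 1.282 − δ) = Φ(-0.022) = 0.4914.
Type II error: β = 1 − power = 1 − 0.4914 = 0.5086.

β ≈ 0.509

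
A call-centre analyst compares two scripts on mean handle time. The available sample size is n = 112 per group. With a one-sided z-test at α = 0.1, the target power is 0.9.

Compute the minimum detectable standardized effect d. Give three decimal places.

Required noncentrality: δ = z_{0.1} + z_{0.10} = 1.282 + 1.282 = 2.563.
δ = d·√(n/2) ⇒ d = δ/√(n/2) = 2.563/√(112/2) = 0.3425.

d ≈ 0.343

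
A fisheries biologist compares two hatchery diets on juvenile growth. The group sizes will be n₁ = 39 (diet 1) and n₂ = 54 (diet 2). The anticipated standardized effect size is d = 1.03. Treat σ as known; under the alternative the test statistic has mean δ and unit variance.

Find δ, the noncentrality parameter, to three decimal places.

δ ≈ 4.901

The noncentrality parameter scales effect size by the design's sample-size factor: δ = d / √(1/n₁ + 1/n₂) = 1.03 / √(1/39 + 1/54) = 4.9015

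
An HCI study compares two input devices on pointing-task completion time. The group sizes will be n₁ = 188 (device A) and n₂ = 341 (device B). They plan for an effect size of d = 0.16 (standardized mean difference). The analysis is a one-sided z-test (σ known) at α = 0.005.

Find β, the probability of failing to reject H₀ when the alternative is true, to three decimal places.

Noncentrality parameter: δ = d / √(1/n₁ + 1/n₂) = 0.16 / √(1/188 + 1/341) = 1.7614
One-sided α = 0.005 → critical value z_{0.005} = 2.576.
Power = Φ(δ − 2.576) = Φ(-0.814) = 0.2077.
Type II error: β = 1 − power = 1 − 0.2077 = 0.7923.

β ≈ 0.792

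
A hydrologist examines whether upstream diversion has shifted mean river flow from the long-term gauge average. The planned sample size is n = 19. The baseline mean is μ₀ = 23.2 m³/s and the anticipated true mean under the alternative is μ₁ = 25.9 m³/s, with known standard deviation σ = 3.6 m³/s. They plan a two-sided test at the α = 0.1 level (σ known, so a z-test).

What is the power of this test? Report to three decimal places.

Standardized effect: d = |μ₁ − μ₀| / σ = |25.9 − 23.2| / 3.6 = 0.7500
Noncentrality parameter: δ = d·√n = 0.7500 × √19 = 3.2692
Critical value for a two-sided test at α = 0.1: z_{α/2} = 1.645.
Power = Φ(δ − 1.645) + Φ(−δ − 1.645) = Φ(1.624) + Φ(-4.914) = 0.9478 + 0.0000 = 0.9478.

Power ≈ 0.948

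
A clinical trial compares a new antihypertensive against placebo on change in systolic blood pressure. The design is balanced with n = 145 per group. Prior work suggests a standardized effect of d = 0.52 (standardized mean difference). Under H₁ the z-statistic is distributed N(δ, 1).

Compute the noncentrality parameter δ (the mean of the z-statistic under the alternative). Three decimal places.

δ ≈ 4.428

δ = d·√(n/2) = 0.52 × √(145/2) = 4.4276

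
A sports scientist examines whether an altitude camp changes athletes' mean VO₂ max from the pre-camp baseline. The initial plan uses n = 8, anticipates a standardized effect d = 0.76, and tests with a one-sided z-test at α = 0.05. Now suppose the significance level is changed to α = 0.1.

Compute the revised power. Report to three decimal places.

δ = d·√n = 0.76 × √8 = 2.1496 (unchanged). New critical value: z_{0.1} = 1.282.
Revised power = Φ(δ − 1.282) = Φ(0.868) = 0.8073.

Power ≈ 0.807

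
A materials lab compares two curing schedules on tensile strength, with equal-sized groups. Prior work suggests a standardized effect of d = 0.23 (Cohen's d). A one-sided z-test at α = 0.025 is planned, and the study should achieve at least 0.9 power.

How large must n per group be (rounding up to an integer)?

n = 398 per group

Set Φ(δ − 1.960) = 0.9; then δ − 1.960 = Φ⁻¹(0.9) = 1.282, giving δ = 3.242.
δ = d·√(n/2) ⇒ n = 2(δ/d)² = 2 × (3.242 / 0.23)² = 397.26.
Rounding up, n = 398 per group.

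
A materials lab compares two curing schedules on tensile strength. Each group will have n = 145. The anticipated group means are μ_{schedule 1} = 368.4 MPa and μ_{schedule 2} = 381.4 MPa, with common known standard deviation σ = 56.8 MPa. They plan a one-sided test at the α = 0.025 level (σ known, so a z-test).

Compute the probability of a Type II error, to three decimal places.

β ≈ 0.504

Standardized effect: d = |μ_{schedule 1} − μ_{schedule 2}| / σ = |368.4 − 381.4| / 56.8 = 0.2289
Noncentrality parameter: δ = d·√(n/2) = 0.2289 × √(145/2) = 1.9488
One-sided α = 0.025 → critical value z_{0.025} = 1.960.
Power = P(Z > 1.960 − δ) = Φ(-0.011) = 0.4955.
Type II error: β = 1 − power = 1 − 0.4955 = 0.5045.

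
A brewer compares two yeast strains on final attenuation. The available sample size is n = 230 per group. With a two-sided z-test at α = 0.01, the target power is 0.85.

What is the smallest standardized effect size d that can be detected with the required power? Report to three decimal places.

d ≈ 0.337

Required noncentrality: δ = z_{0.005} + z_{0.15} = 2.576 + 1.036 = 3.612.
(The second rejection-region term Φ(−δ − z_{α/2}) is negligible and dropped.)
δ = d·√(n/2) ⇒ d = δ/√(n/2) = 3.612/√(230/2) = 0.3368.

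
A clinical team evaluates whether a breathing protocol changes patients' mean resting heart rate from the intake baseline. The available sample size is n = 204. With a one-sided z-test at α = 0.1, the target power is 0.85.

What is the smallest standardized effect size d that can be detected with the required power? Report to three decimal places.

d ≈ 0.162

Required noncentrality: δ = z_{0.1} + z_{0.15} = 1.282 + 1.036 = 2.318.
δ = d·√n ⇒ d = δ/√n = 2.318/√204 = 0.1623.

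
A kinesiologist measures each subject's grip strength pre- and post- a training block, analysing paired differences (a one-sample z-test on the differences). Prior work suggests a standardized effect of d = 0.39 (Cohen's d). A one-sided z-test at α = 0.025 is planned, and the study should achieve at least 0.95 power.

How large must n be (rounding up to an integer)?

n = 86

For power 0.95 need Φ(δ − z_{0.025}) = 0.95, so δ = z_{0.025} + z_{0.05} = 1.960 + 1.645 = 3.605.
δ = d·√n ⇒ n = (δ/d)² = (3.605 / 0.39)² = 85.44.
Round up to the next whole unit.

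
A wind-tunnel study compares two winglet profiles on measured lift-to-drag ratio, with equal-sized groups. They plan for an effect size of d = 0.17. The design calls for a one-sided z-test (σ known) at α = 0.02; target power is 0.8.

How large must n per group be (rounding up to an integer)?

For power 0.8 need Φ(δ − z_{0.02}) = 0.8, so δ = z_{0.02} + z_{0.20} = 2.054 + 0.842 = 2.895.
δ = d·√(n/2) ⇒ n = 2(δ/d)² = 2 × (2.895 / 0.17)² = 580.15.
Rounding up, n = 581 per group.

n = 581 per group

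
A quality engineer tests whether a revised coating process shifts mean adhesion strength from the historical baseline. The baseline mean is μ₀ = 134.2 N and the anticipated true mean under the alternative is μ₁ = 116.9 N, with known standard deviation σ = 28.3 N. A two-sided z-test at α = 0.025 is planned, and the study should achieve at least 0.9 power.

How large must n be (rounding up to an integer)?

n = 34

Standardized effect: d = |μ₁ − μ₀| / σ = |116.9 − 134.2| / 28.3 = 0.6113
Set Φ(δ − 2.241) = 0.9; then δ − 2.241 = Φ⁻¹(0.9) = 1.282, giving δ = 3.523.
(The Φ(−δ − z_{α/2}) term is vanishingly small for δ > 0 and is dropped in the standard sample-size formula.)
δ = d·√n ⇒ n = (δ/d)² = (3.523 / 0.6113)² = 33.21.
Round up to the next whole unit.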